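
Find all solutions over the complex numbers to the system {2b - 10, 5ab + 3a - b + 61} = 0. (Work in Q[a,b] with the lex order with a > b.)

Compute a lex Gröbner basis by Buchberger's algorithm.
f_1 = 2b - 10, LT = b.
f_2 = 5ab + 3a - b + 61, LT = ab.

S(f_1,f_2): lcm = ab. S = -28/5a + 1/5b - 61/5.
  leading term a: no divisor's leading term divides it; move -28/5a to the remainder.
  leading term b: subtract (1/10)·f_1 from 1/5b - 61/5 → -56/5
  leading term 1: no divisor's leading term divides it; move -56/5 to the remainder.
  remainder -28/5a - 56/5 ≠ 0; add h_3 = -28/5a - 56/5 to the basis.

S(f_1,h_3): leading monomials are coprime, so the S-polynomial reduces to 0 (Buchberger's first criterion).
S(f_2,h_3): lcm = ab. S = 3/5a - 11/5b + 61/5.
  leading term a: subtract (-3/28)·h_3 from 3/5a - 11/5b + 61/5 → -11/5b + 11
  leading term b: subtract (-11/10)·f_1 from -11/5b + 11 → 0
  remainder 0.

Every S-polynomial of the final basis reduces to 0, so we have a Gröbner basis.
Inter-reduce: drop elements whose leading term is divisible by another's, tail-reduce, and make monic.
Reduced Gröbner basis: {a + 2, b - 5}.

A lex Gröbner basis eliminates variables successively. Here b - 5 depends only on b, with roots {5}; lifting each root through the earlier basis elements recovers the full solutions.
  b = 5: the earlier basis element becomes a + 2 = 0, giving a = -2 — point (-2, 5).

{(-2, 5)}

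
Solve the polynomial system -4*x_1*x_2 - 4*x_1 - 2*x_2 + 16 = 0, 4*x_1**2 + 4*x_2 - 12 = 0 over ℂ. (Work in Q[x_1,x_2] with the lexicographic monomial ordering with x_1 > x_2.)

{(-5/2, -13/4), (1, 2)}

Compute a lex Gröbner basis by Buchberger's algorithm.
f_1 = -4*x_1*x_2 - 4*x_1 - 2*x_2 + 16, LT = x_1*x_2.
f_2 = 4*x_1**2 + 4*x_2 - 12, LT = x_1**2.

S(f_1,f_2): lcm = x_1**2*x_2. S = x_1**2 + 1/2*x_1*x_2 - 4*x_1 - x_2**2 + 3*x_2.
  leading term x_1**2: subtract (1/4)·f_2 from x_1**2 + 1/2*x_1*x_2 - 4*x_1 - x_2**2 + 3*x_2 → 1/2*x_1*x_2 - 4*x_1 - x_2**2 + 2*x_2 + 3
  leading term x_1*x_2: subtract (-1/8)·f_1 from 1/2*x_1*x_2 - 4*x_1 - x_2**2 + 2*x_2 + 3 → -9/2*x_1 - x_2**2 + 7/4*x_2 + 5
  leading term x_1: no divisor's leading term divides it; move -9/2*x_1 to the remainder.
  leading term x_2**2: no divisor's leading term divides it; move -x_2**2 to the remainder.
  leading term x_2: no divisor's leading term divides it; move 7/4*x_2 to the remainder.
  leading term 1: no divisor's leading term divides it; move 5 to the remainder.
  remainder -9/2*x_1 - x_2**2 + 7/4*x_2 + 5 ≠ 0; add h_3 = -9/2*x_1 - x_2**2 + 7/4*x_2 + 5 to the basis.

S(f_1,h_3): lcm = x_1*x_2. S = x_1 - 2/9*x_2**3 + 7/18*x_2**2 + 29/18*x_2 - 4.
  leading term x_1: subtract (-2/9)·h_3 from x_1 - 2/9*x_2**3 + 7/18*x_2**2 + 29/18*x_2 - 4 → -2/9*x_2**3 + 1/6*x_2**2 + 2*x_2 - 26/9
  leading term x_2**3: no divisor's leading term divides it; move -2/9*x_2**3 to the remainder.
  leading term x_2**2: no divisor's leading term divides it; move 1/6*x_2**2 to the remainder.
  leading term x_2: no divisor's leading term divides it; move 2*x_2 to the remainder.
  leading term 1: no divisor's leading term divides it; move -26/9 to the remainder.
  remainder -2/9*x_2**3 + 1/6*x_2**2 + 2*x_2 - 26/9 ≠ 0; add h_4 = -2/9*x_2**3 + 1/6*x_2**2 + 2*x_2 - 26/9 to the basis.

The other S-polynomials (S(f_2,h_3), S(f_1,h_4), S(f_2,h_4), S(h_3,h_4)) all reduce to 0 modulo the current basis, so we have a Gröbner basis.
Inter-reduce: drop elements whose leading term is divisible by another's, tail-reduce, and make monic.
Reduced Gröbner basis: {x_1 + 2/9*x_2**2 - 7/18*x_2 - 10/9, x_2**3 - 3/4*x_2**2 - 9*x_2 + 13}.

From the last basis element, x_2**3 - 3/4*x_2**2 - 9*x_2 + 13 = 0, so x_2 takes values in {-13/4, 2}. Each choice, substituted upward through the basis, yields the corresponding point(s) of the solution set.
  x_2 = -13/4: the earlier basis element becomes x_1 + 5/2 = 0, giving x_1 = -5/2 — point (-5/2, -13/4).
  x_2 = 2: the earlier basis element becomes x_1 - 1 = 0, giving x_1 = 1 — point (1, 2).
Substituting each solution back into the original system confirms all equations vanish.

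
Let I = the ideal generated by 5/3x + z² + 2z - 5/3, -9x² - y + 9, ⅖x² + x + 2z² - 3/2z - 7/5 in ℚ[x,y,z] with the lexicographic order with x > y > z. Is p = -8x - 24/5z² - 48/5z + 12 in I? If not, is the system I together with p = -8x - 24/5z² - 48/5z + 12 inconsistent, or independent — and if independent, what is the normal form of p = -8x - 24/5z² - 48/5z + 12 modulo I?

Adjoining -8x - 24/5z² - 48/5z + 12 makes the ideal the whole ring: the system is inconsistent.

First compute the reduced Gröbner basis of I by Buchberger's algorithm.
f_1 = 5/3x + z² + 2z - 5/3, LT = x.
f_2 = -9x² - y + 9, LT = x².
f_3 = ⅖x² + x + 2z² - 3/2z - 7/5, LT = x².

S(f_1,f_2): lcm = x². S = ⅗xz² + 6/5xz - x - 1/9y + 1.
  leading term xz²: subtract (9/25z²)·f_1 from ⅗xz² + 6/5xz - x - 1/9y + 1 → 6/5xz - x - 1/9y - 9/25z⁴ - 18/25z³ + ⅗z² + 1
  leading term xz: subtract (18/25z)·f_1 from 6/5xz - x - 1/9y - 9/25z⁴ - 18/25z³ + ⅗z² + 1 → -x - 1/9y - 9/25z⁴ - 36/25z³ - 21/25z² + 6/5z + 1
  leading term x: subtract (-⅗)·f_1 from -x - 1/9y - 9/25z⁴ - 36/25z³ - 21/25z² + 6/5z + 1 → -1/9y - 9/25z⁴ - 36/25z³ - 6/25z² + 12/5z
  leading term y: no divisor's leading term divides it; move -1/9y to the remainder.
  leading term z⁴: no divisor's leading term divides it; move -9/25z⁴ to the remainder.
  leading term z³: no divisor's leading term divides it; move -36/25z³ to the remainder.
  leading term z²: no divisor's leading term divides it; move -6/25z² to the remainder.
  leading term z: no divisor's leading term divides it; move 12/5z to the remainder.
  remainder -1/9y - 9/25z⁴ - 36/25z³ - 6/25z² + 12/5z ≠ 0; add h_4 = -1/9y - 9/25z⁴ - 36/25z³ - 6/25z² + 12/5z to the basis.

S(f_1,f_3): lcm = x². S = ⅗xz² + 6/5xz - 7/2x - 5z² + 15/4z + 7/2.
  leading term xz²: subtract (9/25z²)·f_1 from ⅗xz² + 6/5xz - 7/2x - 5z² + 15/4z + 7/2 → 6/5xz - 7/2x - 9/25z⁴ - 18/25z³ - 22/5z² + 15/4z + 7/2
  leading term xz: subtract (18/25z)·f_1 from 6/5xz - 7/2x - 9/25z⁴ - 18/25z³ - 22/5z² + 15/4z + 7/2 → -7/2x - 9/25z⁴ - 36/25z³ - 146/25z² + 99/20z + 7/2
  leading term x: subtract (-21/10)·f_1 from -7/2x - 9/25z⁴ - 36/25z³ - 146/25z² + 99/20z + 7/2 → -9/25z⁴ - 36/25z³ - 187/50z² + 183/20z
  leading term z⁴: no divisor's leading term divides it; move -9/25z⁴ to the remainder.
  leading term z³: no divisor's leading term divides it; move -36/25z³ to the remainder.
  leading term z²: no divisor's leading term divides it; move -187/50z² to the remainder.
  leading term z: no divisor's leading term divides it; move 183/20z to the remainder.
  remainder -9/25z⁴ - 36/25z³ - 187/50z² + 183/20z ≠ 0; add h_5 = -9/25z⁴ - 36/25z³ - 187/50z² + 183/20z to the basis.

The other S-polynomials (S(f_2,f_3), S(f_1,h_4), S(f_2,h_4), S(f_3,h_4), S(f_1,h_5), S(f_2,h_5), S(f_3,h_5), S(h_4,h_5)) all reduce to 0 modulo the current basis, so we have a Gröbner basis.
Inter-reduce: drop elements whose leading term is divisible by another's, tail-reduce, and make monic.
Reduced Gröbner basis: {x + ⅗z² + 6/5z - 1, y - 63/2z² + 243/4z, z⁴ + 4z³ + 187/18z² - 305/12z}.
Label its elements g_1 = x + ⅗z² + 6/5z - 1, g_2 = y - 63/2z² + 243/4z, g_3 = z⁴ + 4z³ + 187/18z² - 305/12z.

Reduce p = -8x - 24/5z² - 48/5z + 12 modulo G:
  leading term x: subtract (-8)·g_1 from -8x - 24/5z² - 48/5z + 12 → 4
  leading term 1: no divisor's leading term divides it; move 4 to the remainder.
  normal form = 4.
The normal form is nonzero, so p ∉ I. Since p minus its normal form lies in I, I + (p) = I + (r) where r = 4; decide whether this ideal is the whole ring.
Here r = 4 is a nonzero constant, hence a unit: 1 ∈ I + (p), the Gröbner basis of I + (p) is {1}, and the enlarged system has no common solution — adjoining p is inconsistent.

Ideal membership is decidable via reduction modulo a Gröbner basis.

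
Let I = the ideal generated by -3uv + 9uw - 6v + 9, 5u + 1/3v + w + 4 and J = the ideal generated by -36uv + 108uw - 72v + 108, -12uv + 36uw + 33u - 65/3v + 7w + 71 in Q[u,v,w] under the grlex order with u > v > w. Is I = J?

No, the ideals differ.

Since reduced Gröbner bases are canonical representatives of ideals under a given ordering, it suffices to compute and compare them.
Buchberger on the first generating set:
f_1 = -3uv + 9uw - 6v + 9, LT = uv.
f_2 = 5u + 1/3v + w + 4, LT = u.

S(f_1,f_2): lcm = uv. S = -3uw - 1/15v^2 - 1/5vw + 6/5v - 3.
  reduce S modulo (f_1, f_2):
  remainder -1/15v^2 + 3/5w^2 + 6/5v + 12/5w - 3 ≠ 0; add g_3 = -1/15v^2 + 3/5w^2 + 6/5v + 12/5w - 3 to the basis.

The other S-polynomials (S(f_1,g_3), S(f_2,g_3)) all reduce to 0 modulo the current basis, so we have a Gröbner basis.
Inter-reduce: drop elements whose leading term is divisible by another's, tail-reduce, and make monic.
Reduced Gröbner basis: {v^2 - 9w^2 - 18v - 36w + 45, u + 1/15v + 1/5w + 4/5}.

Buchberger on the second generating set:
h_1 = -36uv + 108uw - 72v + 108, LT = uv.
h_2 = -12uv + 36uw + 33u - 65/3v + 7w + 71, LT = uv.

S(h_1,h_2): lcm = uv. S = 11/4u + 7/36v + 7/12w + 35/12.
  reduce S modulo (h_1, h_2):
  remainder 11/4u + 7/36v + 7/12w + 35/12 ≠ 0; add k_3 = 11/4u + 7/36v + 7/12w + 35/12 to the basis.

S(h_1,k_3): lcm = uv. S = -3uw - 7/99v^2 - 7/33vw + 31/33v - 3.
  reduce S modulo (h_1, h_2, k_3):
  remainder -7/99v^2 + 7/11w^2 + 31/33v + 35/11w - 3 ≠ 0; add k_4 = -7/99v^2 + 7/11w^2 + 31/33v + 35/11w - 3 to the basis.

The other S-polynomials (S(h_2,k_3), S(h_1,k_4), S(h_2,k_4), S(k_3,k_4)) all reduce to 0 modulo the current basis, so we have a Gröbner basis.
Inter-reduce: drop elements whose leading term is divisible by another's, tail-reduce, and make monic.
Reduced Gröbner basis: {v^2 - 9w^2 - 93/7v - 45w + 297/7, u + 7/99v + 7/33w + 35/33}.

Since the reduced bases disagree, the two ideals are not the same.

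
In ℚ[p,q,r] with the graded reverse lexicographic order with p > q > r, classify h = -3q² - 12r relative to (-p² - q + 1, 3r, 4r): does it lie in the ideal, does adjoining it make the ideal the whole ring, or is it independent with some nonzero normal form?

First compute the reduced Gröbner basis of I by Buchberger's algorithm.
f_1 = -p² - q + 1, LT = p².
f_2 = 3r, LT = r.
f_3 = 4r, LT = r.

The S-polynomials (S(f_1,f_2), S(f_1,f_3), S(f_2,f_3)) all reduce to 0 modulo the current basis, so we have a Gröbner basis.
Inter-reduce: drop elements whose leading term is divisible by another's, tail-reduce, and make monic.
Reduced Gröbner basis: {p² + q - 1, r}.
Label its elements g_1 = p² + q - 1, g_2 = r.

Reduce h = -3q² - 12r modulo G:
  leading term q²: no divisor's leading term divides it; move -3q² to the remainder.
  leading term r: subtract (-12)·g_2 from -12r → 0
  normal form = -3q².
The normal form is nonzero, so h ∉ I. Since h minus its normal form lies in I, I + (h) = I + (n) where n = -3q²; decide whether this ideal is the whole ring.
Run Buchberger on G together with n (pairs among the g_i already reduce to 0 since G is a Gröbner basis):
g_1 = p² + q - 1, LT = p².
g_2 = r, LT = r.
n = -3q², LT = q².

The S-polynomials (S(g_1,g_2), S(g_1,n), S(g_2,n)) all reduce to 0 modulo the current basis, so we have a Gröbner basis.
Inter-reduce: drop elements whose leading term is divisible by another's, tail-reduce, and make monic.
Reduced Gröbner basis: {p² + q - 1, q², r}.
The reduced Gröbner basis of I + (h) is {p² + q - 1, q², r} ≠ {1}, a proper ideal, so the enlarged system stays consistent: h is independent of I, with normal form -3q².

Ideal membership is decidable via reduction modulo a Gröbner basis.

-3q² - 12r is independent of I; its normal form modulo I is -3q².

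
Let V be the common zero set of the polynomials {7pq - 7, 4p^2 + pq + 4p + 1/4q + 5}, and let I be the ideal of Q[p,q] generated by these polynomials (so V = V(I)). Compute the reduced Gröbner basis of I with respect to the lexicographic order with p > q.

G = {p + 1/16q^2 + 3/2q + 1, q^3 + 24q^2 + 16q + 16}

f_1 = 7pq - 7, LT = pq.
f_2 = 4p^2 + pq + 4p + 1/4q + 5, LT = p^2.

S(f_1,f_2): lcm = p^2q. S = -1/4pq^2 - pq - p - 1/16q^2 - 5/4q.
  reduce S modulo (f_1, f_2):
  remainder -p - 1/16q^2 - 3/2q - 1 ≠ 0; add g_3 = -p - 1/16q^2 - 3/2q - 1 to the basis.

S(f_1,g_3): lcm = pq. S = -1/16q^3 - 3/2q^2 - q - 1.
  reduce S modulo (f_1, f_2, g_3):
  remainder -1/16q^3 - 3/2q^2 - q - 1 ≠ 0; add g_4 = -1/16q^3 - 3/2q^2 - q - 1 to the basis.

The other S-polynomials (S(f_2,g_3), S(f_1,g_4), S(f_2,g_4), S(g_3,g_4)) all reduce to 0 modulo the current basis, so we have a Gröbner basis.
Inter-reduce: drop elements whose leading term is divisible by another's, tail-reduce, and make monic.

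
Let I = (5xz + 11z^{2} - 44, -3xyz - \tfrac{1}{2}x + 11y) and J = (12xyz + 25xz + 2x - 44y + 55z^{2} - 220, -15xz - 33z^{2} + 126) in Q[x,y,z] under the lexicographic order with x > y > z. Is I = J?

For a fixed monomial order, each ideal has a unique reduced Gröbner basis; comparing bases decides equality.
Buchberger on the first generating set:
f_1 = 5xz + 11z^{2} - 44, LT = xz.
f_2 = -3xyz - \tfrac{1}{2}x + 11y, LT = xyz.

S(f_1,f_2): lcm = xyz. S = -\tfrac{1}{6}x + \tfrac{11}{5}yz^{2} - \tfrac{77}{15}y.
  leading term x: no divisor's leading term divides it; move -\tfrac{1}{6}x to the remainder.
  leading term yz^{2}: no divisor's leading term divides it; move \tfrac{11}{5}yz^{2} to the remainder.
  leading term y: no divisor's leading term divides it; move -\tfrac{77}{15}y to the remainder.
  remainder -\tfrac{1}{6}x + \tfrac{11}{5}yz^{2} - \tfrac{77}{15}y ≠ 0; add g_3 = -\tfrac{1}{6}x + \tfrac{11}{5}yz^{2} - \tfrac{77}{15}y to the basis.

S(f_1,g_3): lcm = xz. S = \tfrac{66}{5}yz^{3} - \tfrac{154}{5}yz + \tfrac{11}{5}z^{2} - \tfrac{44}{5}.
  leading term yz^{3}: no divisor's leading term divides it; move \tfrac{66}{5}yz^{3} to the remainder.
  leading term yz: no divisor's leading term divides it; move -\tfrac{154}{5}yz to the remainder.
  leading term z^{2}: no divisor's leading term divides it; move \tfrac{11}{5}z^{2} to the remainder.
  leading term 1: no divisor's leading term divides it; move -\tfrac{44}{5} to the remainder.
  remainder \tfrac{66}{5}yz^{3} - \tfrac{154}{5}yz + \tfrac{11}{5}z^{2} - \tfrac{44}{5} ≠ 0; add g_4 = \tfrac{66}{5}yz^{3} - \tfrac{154}{5}yz + \tfrac{11}{5}z^{2} - \tfrac{44}{5} to the basis.

The other S-polynomials (S(f_2,g_3), S(f_1,g_4), S(f_2,g_4), S(g_3,g_4)) all reduce to 0 modulo the current basis, so we have a Gröbner basis.
Inter-reduce: drop elements whose leading term is divisible by another's, tail-reduce, and make monic.
Reduced Gröbner basis: {x - \tfrac{66}{5}yz^{2} + \tfrac{154}{5}y, yz^{3} - \tfrac{7}{3}yz + \tfrac{1}{6}z^{2} - \tfrac{2}{3}}.

Buchberger on the second generating set:
h_1 = 12xyz + 25xz + 2x - 44y + 55z^{2} - 220, LT = xyz.
h_2 = -15xz - 33z^{2} + 126, LT = xz.

S(h_1,h_2): lcm = xyz. S = \tfrac{25}{12}xz + \tfrac{1}{6}x - \tfrac{11}{5}yz^{2} + \tfrac{71}{15}y + \tfrac{55}{12}z^{2} - \tfrac{55}{3}.
  leading term xz: subtract (-\tfrac{5}{36})·h_2 from \tfrac{25}{12}xz + \tfrac{1}{6}x - \tfrac{11}{5}yz^{2} + \tfrac{71}{15}y + \tfrac{55}{12}z^{2} - \tfrac{55}{3} → \tfrac{1}{6}x - \tfrac{11}{5}yz^{2} + \tfrac{71}{15}y - \tfrac{5}{6}
  leading term x: no divisor's leading term divides it; move \tfrac{1}{6}x to the remainder.
  leading term yz^{2}: no divisor's leading term divides it; move -\tfrac{11}{5}yz^{2} to the remainder.
  leading term y: no divisor's leading term divides it; move \tfrac{71}{15}y to the remainder.
  leading term 1: no divisor's leading term divides it; move -\tfrac{5}{6} to the remainder.
  remainder \tfrac{1}{6}x - \tfrac{11}{5}yz^{2} + \tfrac{71}{15}y - \tfrac{5}{6} ≠ 0; add k_3 = \tfrac{1}{6}x - \tfrac{11}{5}yz^{2} + \tfrac{71}{15}y - \tfrac{5}{6} to the basis.

S(h_1,k_3): lcm = xyz. S = \tfrac{25}{12}xz + \tfrac{1}{6}x + \tfrac{66}{5}y^{2}z^{3} - \tfrac{142}{5}y^{2}z + 5yz - \tfrac{11}{3}y + \tfrac{55}{12}z^{2} - \tfrac{55}{3}.
  leading term xz: subtract (-\tfrac{5}{36})·h_2 from \tfrac{25}{12}xz + \tfrac{1}{6}x + \tfrac{66}{5}y^{2}z^{3} - \tfrac{142}{5}y^{2}z + 5yz - \tfrac{11}{3}y + \tfrac{55}{12}z^{2} - \tfrac{55}{3} → \tfrac{1}{6}x + \tfrac{66}{5}y^{2}z^{3} - \tfrac{142}{5}y^{2}z + 5yz - \tfrac{11}{3}y - \tfrac{5}{6}
  leading term x: subtract (1)·k_3 from \tfrac{1}{6}x + \tfrac{66}{5}y^{2}z^{3} - \tfrac{142}{5}y^{2}z + 5yz - \tfrac{11}{3}y - \tfrac{5}{6} → \tfrac{66}{5}y^{2}z^{3} - \tfrac{142}{5}y^{2}z + \tfrac{11}{5}yz^{2} + 5yz - \tfrac{42}{5}y
  leading term y^{2}z^{3}: no divisor's leading term divides it; move \tfrac{66}{5}y^{2}z^{3} to the remainder.
  leading term y^{2}z: no divisor's leading term divides it; move -\tfrac{142}{5}y^{2}z to the remainder.
  leading term yz^{2}: no divisor's leading term divides it; move \tfrac{11}{5}yz^{2} to the remainder.
  leading term yz: no divisor's leading term divides it; move 5yz to the remainder.
  leading term y: no divisor's leading term divides it; move -\tfrac{42}{5}y to the remainder.
  remainder \tfrac{66}{5}y^{2}z^{3} - \tfrac{142}{5}y^{2}z + \tfrac{11}{5}yz^{2} + 5yz - \tfrac{42}{5}y ≠ 0; add k_4 = \tfrac{66}{5}y^{2}z^{3} - \tfrac{142}{5}y^{2}z + \tfrac{11}{5}yz^{2} + 5yz - \tfrac{42}{5}y to the basis.

S(h_2,k_3): lcm = xz. S = \tfrac{66}{5}yz^{3} - \tfrac{142}{5}yz + \tfrac{11}{5}z^{2} + 5z - \tfrac{42}{5}.
  leading term yz^{3}: no divisor's leading term divides it; move \tfrac{66}{5}yz^{3} to the remainder.
  leading term yz: no divisor's leading term divides it; move -\tfrac{142}{5}yz to the remainder.
  leading term z^{2}: no divisor's leading term divides it; move \tfrac{11}{5}z^{2} to the remainder.
  leading term z: no divisor's leading term divides it; move 5z to the remainder.
  leading term 1: no divisor's leading term divides it; move -\tfrac{42}{5} to the remainder.
  remainder \tfrac{66}{5}yz^{3} - \tfrac{142}{5}yz + \tfrac{11}{5}z^{2} + 5z - \tfrac{42}{5} ≠ 0; add k_5 = \tfrac{66}{5}yz^{3} - \tfrac{142}{5}yz + \tfrac{11}{5}z^{2} + 5z - \tfrac{42}{5} to the basis.

The other S-polynomials (S(h_1,k_4), S(h_2,k_4), S(k_3,k_4), S(h_1,k_5), S(h_2,k_5), S(k_3,k_5), S(k_4,k_5)) all reduce to 0 modulo the current basis, so we have a Gröbner basis.
Inter-reduce: drop elements whose leading term is divisible by another's, tail-reduce, and make monic.
Reduced Gröbner basis: {x - \tfrac{66}{5}yz^{2} + \tfrac{142}{5}y - 5, yz^{3} - \tfrac{71}{33}yz + \tfrac{1}{6}z^{2} + \tfrac{25}{66}z - \tfrac{7}{11}}.

These differ, so the ideals are not equal.

No, the ideals differ.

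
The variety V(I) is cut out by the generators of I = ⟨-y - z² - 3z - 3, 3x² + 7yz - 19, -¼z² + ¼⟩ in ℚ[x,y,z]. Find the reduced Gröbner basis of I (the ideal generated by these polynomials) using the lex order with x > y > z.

This is the nonlinear analogue of row-reducing a linear system.

f_1 = -y - z² - 3z - 3, LT = y.
f_2 = 3x² + 7yz - 19, LT = x².
f_3 = -¼z² + ¼, LT = z².

The S-polynomials (S(f_1,f_2), S(f_1,f_3), S(f_2,f_3)) all reduce to 0 modulo the current basis, so we have a Gröbner basis.

G = {x² - 28/3z - 40/3, y + 3z + 4, z² - 1}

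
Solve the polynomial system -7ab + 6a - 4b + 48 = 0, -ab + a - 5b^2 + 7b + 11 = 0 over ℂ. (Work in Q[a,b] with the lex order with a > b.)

Compute a lex Gröbner basis by Buchberger's algorithm.
f_1 = -7ab + 6a - 4b + 48, LT = ab.
f_2 = -ab + a - 5b^2 + 7b + 11, LT = ab.

S(f_1,f_2): lcm = ab. S = 1/7a - 5b^2 + 53/7b + 29/7.
  leading term a: no divisor's leading term divides it; move 1/7a to the remainder.
  leading term b^2: no divisor's leading term divides it; move -5b^2 to the remainder.
  leading term b: no divisor's leading term divides it; move 53/7b to the remainder.
  leading term 1: no divisor's leading term divides it; move 29/7 to the remainder.
  remainder 1/7a - 5b^2 + 53/7b + 29/7 ≠ 0; add h_3 = 1/7a - 5b^2 + 53/7b + 29/7 to the basis.

S(f_1,h_3): lcm = ab. S = -6/7a + 35b^3 - 53b^2 - 199/7b - 48/7.
  leading term a: subtract (-6)·h_3 from -6/7a + 35b^3 - 53b^2 - 199/7b - 48/7 → 35b^3 - 83b^2 + 17b + 18
  leading term b^3: no divisor's leading term divides it; move 35b^3 to the remainder.
  leading term b^2: no divisor's leading term divides it; move -83b^2 to the remainder.
  leading term b: no divisor's leading term divides it; move 17b to the remainder.
  leading term 1: no divisor's leading term divides it; move 18 to the remainder.
  remainder 35b^3 - 83b^2 + 17b + 18 ≠ 0; add h_4 = 35b^3 - 83b^2 + 17b + 18 to the basis.

S(f_2,h_3): lcm = ab. S = -a + 35b^3 - 48b^2 - 36b - 11.
  leading term a: subtract (-7)·h_3 from -a + 35b^3 - 48b^2 - 36b - 11 → 35b^3 - 83b^2 + 17b + 18
  leading term b^3: subtract (1)·h_4 from 35b^3 - 83b^2 + 17b + 18 → 0
  remainder 0.

S(f_1,h_4): lcm = ab^3. S = 53/35ab^2 - 17/35ab - 18/35a + 4/7b^3 - 48/7b^2.
  leading term ab^2: subtract (-53/245b)·f_1 from 53/35ab^2 - 17/35ab - 18/35a + 4/7b^3 - 48/7b^2 → 199/245ab - 18/35a + 4/7b^3 - 1892/245b^2 + 2544/245b
  leading term ab: subtract (-199/1715)·f_1 from 199/245ab - 18/35a + 4/7b^3 - 1892/245b^2 + 2544/245b → 312/1715a + 4/7b^3 - 1892/245b^2 + 17012/1715b + 9552/1715
  leading term a: subtract (312/245)·h_3 from 312/1715a + 4/7b^3 - 1892/245b^2 + 17012/1715b + 9552/1715 → 4/7b^3 - 332/245b^2 + 68/245b + 72/245
  leading term b^3: subtract (4/245)·h_4 from 4/7b^3 - 332/245b^2 + 68/245b + 72/245 → 0
  remainder 0.

S(f_2,h_4): lcm = ab^3. S = 48/35ab^2 - 17/35ab - 18/35a + 5b^4 - 7b^3 - 11b^2.
  leading term ab^2: subtract (-48/245b)·f_1 from 48/35ab^2 - 17/35ab - 18/35a + 5b^4 - 7b^3 - 11b^2 → 169/245ab - 18/35a + 5b^4 - 7b^3 - 2887/245b^2 + 2304/245b
  leading term ab: subtract (-169/1715)·f_1 from 169/245ab - 18/35a + 5b^4 - 7b^3 - 2887/245b^2 + 2304/245b → 132/1715a + 5b^4 - 7b^3 - 2887/245b^2 + 15452/1715b + 8112/1715
  leading term a: subtract (132/245)·h_3 from 132/1715a + 5b^4 - 7b^3 - 2887/245b^2 + 15452/1715b + 8112/1715 → 5b^4 - 7b^3 - 2227/245b^2 + 1208/245b + 612/245
  leading term b^4: subtract (1/7b)·h_4 from 5b^4 - 7b^3 - 2227/245b^2 + 1208/245b + 612/245 → 34/7b^3 - 2822/245b^2 + 578/245b + 612/245
  leading term b^3: subtract (34/245)·h_4 from 34/7b^3 - 2822/245b^2 + 578/245b + 612/245 → 0
  remainder 0.

S(h_3,h_4): leading monomials are coprime, so the S-polynomial reduces to 0 (Buchberger's first criterion).
Every S-polynomial of the final basis reduces to 0, so we have a Gröbner basis.
Inter-reduce: drop elements whose leading term is divisible by another's, tail-reduce, and make monic.
Reduced Gröbner basis: {a - 35b^2 + 53b + 29, b^3 - 83/35b^2 + 17/35b + 18/35}.

Elimination: the polynomial b^3 - 83/35b^2 + 17/35b + 18/35 lies in the elimination ideal for b, so b ∈ {2, 13/70 - sqrt(1429)/70, 13/70 + sqrt(1429)/70}. For each such b, the remaining basis elements (now univariate) give the rest of the solution.
  b = 2: the earlier basis element becomes a - 5 = 0, giving a = 5 — point (5, 2).
  b = 13/70 - sqrt(1429)/70: the earlier basis element becomes a - 4*sqrt(1429)/7 + 192/7 = 0, giving a = -192/7 + 4*sqrt(1429)/7 — point (-192/7 + 4*sqrt(1429)/7, 13/70 - sqrt(1429)/70).
  b = 13/70 + sqrt(1429)/70: the earlier basis element becomes a + 4*sqrt(1429)/7 + 192/7 = 0, giving a = -192/7 - 4*sqrt(1429)/7 — point (-192/7 - 4*sqrt(1429)/7, 13/70 + sqrt(1429)/70).
Each listed point satisfies every original equation (direct substitution).

{(5, 2), (-192/7 + 4*sqrt(1429)/7, 13/70 - sqrt(1429)/70), (-192/7 - 4*sqrt(1429)/7, 13/70 + sqrt(1429)/70)}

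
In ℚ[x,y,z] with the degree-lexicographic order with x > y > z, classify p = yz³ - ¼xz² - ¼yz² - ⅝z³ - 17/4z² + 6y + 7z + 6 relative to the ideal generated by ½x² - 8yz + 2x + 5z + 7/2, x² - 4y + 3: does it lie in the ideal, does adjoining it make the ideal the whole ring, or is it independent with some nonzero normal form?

yz³ - ¼xz² - ¼yz² - ⅝z³ - 17/4z² + 6y + 7z + 6 is independent of I; its normal form modulo I is -4z² + 6y + 7z + 6.

First compute the reduced Gröbner basis of I by Buchberger's algorithm.
f_1 = ½x² - 8yz + 2x + 5z + 7/2, LT = x².
f_2 = x² - 4y + 3, LT = x².

S(f_1,f_2): lcm = x². S = -16yz + 4x + 4y + 10z + 4.
  reduce S modulo (f_1, f_2):
  remainder -16yz + 4x + 4y + 10z + 4 ≠ 0; add h_3 = -16yz + 4x + 4y + 10z + 4 to the basis.

The other S-polynomials (S(f_1,h_3), S(f_2,h_3)) all reduce to 0 modulo the current basis, so we have a Gröbner basis.
Inter-reduce: drop elements whose leading term is divisible by another's, tail-reduce, and make monic.
Reduced Gröbner basis: {x² - 4y + 3, yz - ¼x - ¼y - ⅝z - ¼}.
Label its elements g_1 = x² - 4y + 3, g_2 = yz - ¼x - ¼y - ⅝z - ¼.

Reduce p = yz³ - ¼xz² - ¼yz² - ⅝z³ - 17/4z² + 6y + 7z + 6 modulo G:
  leading term yz³: subtract (z²)·g_2 from yz³ - ¼xz² - ¼yz² - ⅝z³ - 17/4z² + 6y + 7z + 6 → -4z² + 6y + 7z + 6
  leading term z²: no divisor's leading term divides it; move -4z² to the remainder.
  leading term y: no divisor's leading term divides it; move 6y to the remainder.
  leading term z: no divisor's leading term divides it; move 7z to the remainder.
  leading term 1: no divisor's leading term divides it; move 6 to the remainder.
  normal form = -4z² + 6y + 7z + 6.
The normal form is nonzero, so p ∉ I. Since p minus its normal form lies in I, I + (p) = I + (r) where r = -4z² + 6y + 7z + 6; decide whether this ideal is the whole ring.
Run Buchberger on G together with r (pairs among the g_i already reduce to 0 since G is a Gröbner basis):
g_1 = x² - 4y + 3, LT = x².
g_2 = yz - ¼x - ¼y - ⅝z - ¼, LT = yz.
r = -4z² + 6y + 7z + 6, LT = z².

S(g_2,r): lcm = yz². S = -¼xz + 3/2y² + 3/2yz - ⅝z² + 3/2y - ¼z.
  reduce S modulo (g_1, g_2, r):
  remainder -¼xz + 3/2y² + ⅜x + 15/16y - 13/32z - 9/16 ≠ 0; add m_4 = -¼xz + 3/2y² + ⅜x + 15/16y - 13/32z - 9/16 to the basis.

S(g_1,m_4): lcm = x²z. S = 6xy² + 3/2x² + 15/4xy - 13/8xz - 4yz - 9/4x + 3z.
  reduce S modulo (g_1, g_2, r, m_4):
  remainder 6xy² + 15/4xy - 39/4y² - 91/16x - 35/32y + 201/64z - 59/32 ≠ 0; add m_5 = 6xy² + 15/4xy - 39/4y² - 91/16x - 35/32y + 201/64z - 59/32 to the basis.

S(g_2,m_4): lcm = xyz. S = 6y³ - ¼x² + 5/4xy - ⅝xz + 15/4y² - 13/8yz - ¼x - 9/4y.
  reduce S modulo (g_1, g_2, r, m_4, m_5):
  remainder 6y³ + 5/4xy - 51/32x - 6y + 7/4 ≠ 0; add m_6 = 6y³ + 5/4xy - 51/32x - 6y + 7/4 to the basis.

The other S-polynomials (S(g_1,g_2), S(g_1,r), S(r,m_4), S(g_1,m_5), S(g_2,m_5), S(r,m_5), S(m_4,m_5), S(g_1,m_6), S(g_2,m_6), S(r,m_6), S(m_4,m_6), S(m_5,m_6)) all reduce to 0 modulo the current basis, so we have a Gröbner basis.
Inter-reduce: drop elements whose leading term is divisible by another's, tail-reduce, and make monic.
Reduced Gröbner basis: {xy² + ⅝xy - 13/8y² - 91/96x - 35/192y + 67/128z - 59/192, y³ + 5/24xy - 17/64x - y + 7/24, x² - 4y + 3, xz - 6y² - 3/2x - 15/4y + 13/8z + 9/4, yz - ¼x - ¼y - ⅝z - ¼, z² - 3/2y - 7/4z - 3/2}.
The reduced Gröbner basis of I + (p) is {xy² + ⅝xy - 13/8y² - 91/96x - 35/192y + 67/128z - 59/192, y³ + 5/24xy - 17/64x - y + 7/24, x² - 4y + 3, xz - 6y² - 3/2x - 15/4y + 13/8z + 9/4, yz - ¼x - ¼y - ⅝z - ¼, z² - 3/2y - 7/4z - 3/2} ≠ {1}, a proper ideal, so the enlarged system stays consistent: p is independent of I, with normal form -4z² + 6y + 7z + 6.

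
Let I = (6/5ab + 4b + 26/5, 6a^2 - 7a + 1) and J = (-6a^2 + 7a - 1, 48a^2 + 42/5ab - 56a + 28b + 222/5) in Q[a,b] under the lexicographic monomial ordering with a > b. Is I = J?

For a fixed monomial order, each ideal has a unique reduced Gröbner basis; comparing bases decides equality.
Buchberger on the first generating set:
f_1 = 6/5ab + 4b + 26/5, LT = ab.
f_2 = 6a^2 - 7a + 1, LT = a^2.

S(f_1,f_2): lcm = a^2b. S = 9/2ab + 13/3a - 1/6b.
  leading term ab: subtract (15/4)·f_1 from 9/2ab + 13/3a - 1/6b → 13/3a - 91/6b - 39/2
  leading term a: no divisor's leading term divides it; move 13/3a to the remainder.
  leading term b: no divisor's leading term divides it; move -91/6b to the remainder.
  leading term 1: no divisor's leading term divides it; move -39/2 to the remainder.
  remainder 13/3a - 91/6b - 39/2 ≠ 0; add g_3 = 13/3a - 91/6b - 39/2 to the basis.

S(f_1,g_3): lcm = ab. S = 7/2b^2 + 47/6b + 13/3.
  leading term b^2: no divisor's leading term divides it; move 7/2b^2 to the remainder.
  leading term b: no divisor's leading term divides it; move 47/6b to the remainder.
  leading term 1: no divisor's leading term divides it; move 13/3 to the remainder.
  remainder 7/2b^2 + 47/6b + 13/3 ≠ 0; add g_4 = 7/2b^2 + 47/6b + 13/3 to the basis.

The other S-polynomials (S(f_2,g_3), S(f_1,g_4), S(f_2,g_4), S(g_3,g_4)) all reduce to 0 modulo the current basis, so we have a Gröbner basis.
Inter-reduce: drop elements whose leading term is divisible by another's, tail-reduce, and make monic.
Reduced Gröbner basis: {a - 7/2b - 9/2, b^2 + 47/21b + 26/21}.

Buchberger on the second generating set:
h_1 = -6a^2 + 7a - 1, LT = a^2.
h_2 = 48a^2 + 42/5ab - 56a + 28b + 222/5, LT = a^2.

S(h_1,h_2): lcm = a^2. S = -7/40ab - 7/12b - 91/120.
  leading term ab: no divisor's leading term divides it; move -7/40ab to the remainder.
  leading term b: no divisor's leading term divides it; move -7/12b to the remainder.
  leading term 1: no divisor's leading term divides it; move -91/120 to the remainder.
  remainder -7/40ab - 7/12b - 91/120 ≠ 0; add k_3 = -7/40ab - 7/12b - 91/120 to the basis.

S(h_1,k_3): lcm = a^2b. S = -9/2ab - 13/3a + 1/6b.
  leading term ab: subtract (180/7)·k_3 from -9/2ab - 13/3a + 1/6b → -13/3a + 91/6b + 39/2
  leading term a: no divisor's leading term divides it; move -13/3a to the remainder.
  leading term b: no divisor's leading term divides it; move 91/6b to the remainder.
  leading term 1: no divisor's leading term divides it; move 39/2 to the remainder.
  remainder -13/3a + 91/6b + 39/2 ≠ 0; add k_4 = -13/3a + 91/6b + 39/2 to the basis.

S(k_3,k_4): lcm = ab. S = 7/2b^2 + 47/6b + 13/3.
  leading term b^2: no divisor's leading term divides it; move 7/2b^2 to the remainder.
  leading term b: no divisor's leading term divides it; move 47/6b to the remainder.
  leading term 1: no divisor's leading term divides it; move 13/3 to the remainder.
  remainder 7/2b^2 + 47/6b + 13/3 ≠ 0; add k_5 = 7/2b^2 + 47/6b + 13/3 to the basis.

The other S-polynomials (S(h_2,k_3), S(h_1,k_4), S(h_2,k_4), S(h_1,k_5), S(h_2,k_5), S(k_3,k_5), S(k_4,k_5)) all reduce to 0 modulo the current basis, so we have a Gröbner basis.
Inter-reduce: drop elements whose leading term is divisible by another's, tail-reduce, and make monic.
Reduced Gröbner basis: {a - 7/2b - 9/2, b^2 + 47/21b + 26/21}.

Same reduced basis, so the two generating sets span the same ideal.

Yes, the ideals are equal.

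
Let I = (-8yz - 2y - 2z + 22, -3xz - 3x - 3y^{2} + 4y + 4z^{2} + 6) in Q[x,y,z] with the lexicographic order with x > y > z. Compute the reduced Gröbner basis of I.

G = {xy + 4x + \tfrac{4}{3}y^{3} - \tfrac{13}{9}y^{2} - \tfrac{29}{9}y - 5z + \tfrac{5}{9}, xz + x + y^{2} - \tfrac{4}{3}y - \tfrac{4}{3}z^{2} - 2, yz + \tfrac{1}{4}y + \tfrac{1}{4}z - \tfrac{11}{4}}

The reduced Gröbner basis is the canonical form of the ideal for this ordering.

f_1 = -8yz - 2y - 2z + 22, LT = yz.
f_2 = -3xz - 3x - 3y^{2} + 4y + 4z^{2} + 6, LT = xz.

S(f_1,f_2): lcm = xyz. S = -\tfrac{3}{4}xy + \tfrac{1}{4}xz - \tfrac{11}{4}x - y^{3} + \tfrac{4}{3}y^{2} + \tfrac{4}{3}yz^{2} + 2y.
  leading term xy: no divisor's leading term divides it; move -\tfrac{3}{4}xy to the remainder.
  leading term xz: subtract (-\tfrac{1}{12})·f_2 from \tfrac{1}{4}xz - \tfrac{11}{4}x - y^{3} + \tfrac{4}{3}y^{2} + \tfrac{4}{3}yz^{2} + 2y → -3x - y^{3} + \tfrac{13}{12}y^{2} + \tfrac{4}{3}yz^{2} + \tfrac{7}{3}y + \tfrac{1}{3}z^{2} + \tfrac{1}{2}
  leading term x: no divisor's leading term divides it; move -3x to the remainder.
  leading term y^{3}: no divisor's leading term divides it; move -y^{3} to the remainder.
  leading term y^{2}: no divisor's leading term divides it; move \tfrac{13}{12}y^{2} to the remainder.
  leading term yz^{2}: subtract (-\tfrac{1}{6}z)·f_1 from \tfrac{4}{3}yz^{2} + \tfrac{7}{3}y + \tfrac{1}{3}z^{2} + \tfrac{1}{2} → -\tfrac{1}{3}yz + \tfrac{7}{3}y + \tfrac{11}{3}z + \tfrac{1}{2}
  leading term yz: subtract (\tfrac{1}{24})·f_1 from -\tfrac{1}{3}yz + \tfrac{7}{3}y + \tfrac{11}{3}z + \tfrac{1}{2} → \tfrac{29}{12}y + \tfrac{15}{4}z - \tfrac{5}{12}
  leading term y: no divisor's leading term divides it; move \tfrac{29}{12}y to the remainder.
  leading term z: no divisor's leading term divides it; move \tfrac{15}{4}z to the remainder.
  leading term 1: no divisor's leading term divides it; move -\tfrac{5}{12} to the remainder.
  remainder -\tfrac{3}{4}xy - 3x - y^{3} + \tfrac{13}{12}y^{2} + \tfrac{29}{12}y + \tfrac{15}{4}z - \tfrac{5}{12} ≠ 0; add g_3 = -\tfrac{3}{4}xy - 3x - y^{3} + \tfrac{13}{12}y^{2} + \tfrac{29}{12}y + \tfrac{15}{4}z - \tfrac{5}{12} to the basis.

S(f_1,g_3): lcm = xyz. S = \tfrac{1}{4}xy - \tfrac{15}{4}xz - \tfrac{11}{4}x - \tfrac{4}{3}y^{3}z + \tfrac{13}{9}y^{2}z + \tfrac{29}{9}yz + 5z^{2} - \tfrac{5}{9}z.
  leading term xy: subtract (-\tfrac{1}{3})·g_3 from \tfrac{1}{4}xy - \tfrac{15}{4}xz - \tfrac{11}{4}x - \tfrac{4}{3}y^{3}z + \tfrac{13}{9}y^{2}z + \tfrac{29}{9}yz + 5z^{2} - \tfrac{5}{9}z → -\tfrac{15}{4}xz - \tfrac{15}{4}x - \tfrac{4}{3}y^{3}z - \tfrac{1}{3}y^{3} + \tfrac{13}{9}y^{2}z + \tfrac{13}{36}y^{2} + \tfrac{29}{9}yz + \tfrac{29}{36}y + 5z^{2} + \tfrac{25}{36}z - \tfrac{5}{36}
  leading term xz: subtract (\tfrac{5}{4})·f_2 from -\tfrac{15}{4}xz - \tfrac{15}{4}x - \tfrac{4}{3}y^{3}z - \tfrac{1}{3}y^{3} + \tfrac{13}{9}y^{2}z + \tfrac{13}{36}y^{2} + \tfrac{29}{9}yz + \tfrac{29}{36}y + 5z^{2} + \tfrac{25}{36}z - \tfrac{5}{36} → -\tfrac{4}{3}y^{3}z - \tfrac{1}{3}y^{3} + \tfrac{13}{9}y^{2}z + \tfrac{37}{9}y^{2} + \tfrac{29}{9}yz - \tfrac{151}{36}y + \tfrac{25}{36}z - \tfrac{275}{36}
  leading term y^{3}z: subtract (\tfrac{1}{6}y^{2})·f_1 from -\tfrac{4}{3}y^{3}z - \tfrac{1}{3}y^{3} + \tfrac{13}{9}y^{2}z + \tfrac{37}{9}y^{2} + \tfrac{29}{9}yz - \tfrac{151}{36}y + \tfrac{25}{36}z - \tfrac{275}{36} → \tfrac{16}{9}y^{2}z + \tfrac{4}{9}y^{2} + \tfrac{29}{9}yz - \tfrac{151}{36}y + \tfrac{25}{36}z - \tfrac{275}{36}
  leading term y^{2}z: subtract (-\tfrac{2}{9}y)·f_1 from \tfrac{16}{9}y^{2}z + \tfrac{4}{9}y^{2} + \tfrac{29}{9}yz - \tfrac{151}{36}y + \tfrac{25}{36}z - \tfrac{275}{36} → \tfrac{25}{9}yz + \tfrac{25}{36}y + \tfrac{25}{36}z - \tfrac{275}{36}
  leading term yz: subtract (-\tfrac{25}{72})·f_1 from \tfrac{25}{9}yz + \tfrac{25}{36}y + \tfrac{25}{36}z - \tfrac{275}{36} → 0
  remainder 0.

S(f_2,g_3): lcm = xyz. S = xy - 4xz - \tfrac{4}{3}y^{3}z + y^{3} + \tfrac{13}{9}y^{2}z - \tfrac{4}{3}y^{2} - \tfrac{4}{3}yz^{2} + \tfrac{29}{9}yz - 2y + 5z^{2} - \tfrac{5}{9}z.
  leading term xy: subtract (-\tfrac{4}{3})·g_3 from xy - 4xz - \tfrac{4}{3}y^{3}z + y^{3} + \tfrac{13}{9}y^{2}z - \tfrac{4}{3}y^{2} - \tfrac{4}{3}yz^{2} + \tfrac{29}{9}yz - 2y + 5z^{2} - \tfrac{5}{9}z → -4xz - 4x - \tfrac{4}{3}y^{3}z - \tfrac{1}{3}y^{3} + \tfrac{13}{9}y^{2}z + \tfrac{1}{9}y^{2} - \tfrac{4}{3}yz^{2} + \tfrac{29}{9}yz + \tfrac{11}{9}y + 5z^{2} + \tfrac{40}{9}z - \tfrac{5}{9}
  leading term xz: subtract (\tfrac{4}{3})·f_2 from -4xz - 4x - \tfrac{4}{3}y^{3}z - \tfrac{1}{3}y^{3} + \tfrac{13}{9}y^{2}z + \tfrac{1}{9}y^{2} - \tfrac{4}{3}yz^{2} + \tfrac{29}{9}yz + \tfrac{11}{9}y + 5z^{2} + \tfrac{40}{9}z - \tfrac{5}{9} → -\tfrac{4}{3}y^{3}z - \tfrac{1}{3}y^{3} + \tfrac{13}{9}y^{2}z + \tfrac{37}{9}y^{2} - \tfrac{4}{3}yz^{2} + \tfrac{29}{9}yz - \tfrac{37}{9}y - \tfrac{1}{3}z^{2} + \tfrac{40}{9}z - \tfrac{77}{9}
  leading term y^{3}z: subtract (\tfrac{1}{6}y^{2})·f_1 from -\tfrac{4}{3}y^{3}z - \tfrac{1}{3}y^{3} + \tfrac{13}{9}y^{2}z + \tfrac{37}{9}y^{2} - \tfrac{4}{3}yz^{2} + \tfrac{29}{9}yz - \tfrac{37}{9}y - \tfrac{1}{3}z^{2} + \tfrac{40}{9}z - \tfrac{77}{9} → \tfrac{16}{9}y^{2}z + \tfrac{4}{9}y^{2} - \tfrac{4}{3}yz^{2} + \tfrac{29}{9}yz - \tfrac{37}{9}y - \tfrac{1}{3}z^{2} + \tfrac{40}{9}z - \tfrac{77}{9}
  leading term y^{2}z: subtract (-\tfrac{2}{9}y)·f_1 from \tfrac{16}{9}y^{2}z + \tfrac{4}{9}y^{2} - \tfrac{4}{3}yz^{2} + \tfrac{29}{9}yz - \tfrac{37}{9}y - \tfrac{1}{3}z^{2} + \tfrac{40}{9}z - \tfrac{77}{9} → -\tfrac{4}{3}yz^{2} + \tfrac{25}{9}yz + \tfrac{7}{9}y - \tfrac{1}{3}z^{2} + \tfrac{40}{9}z - \tfrac{77}{9}
  leading term yz^{2}: subtract (\tfrac{1}{6}z)·f_1 from -\tfrac{4}{3}yz^{2} + \tfrac{25}{9}yz + \tfrac{7}{9}y - \tfrac{1}{3}z^{2} + \tfrac{40}{9}z - \tfrac{77}{9} → \tfrac{28}{9}yz + \tfrac{7}{9}y + \tfrac{7}{9}z - \tfrac{77}{9}
  leading term yz: subtract (-\tfrac{7}{18})·f_1 from \tfrac{28}{9}yz + \tfrac{7}{9}y + \tfrac{7}{9}z - \tfrac{77}{9} → 0
  remainder 0.

Every S-polynomial of the final basis reduces to 0, so we have a Gröbner basis.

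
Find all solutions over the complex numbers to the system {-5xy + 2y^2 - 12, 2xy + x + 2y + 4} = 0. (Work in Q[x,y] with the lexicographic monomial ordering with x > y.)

Compute a lex Gröbner basis by Buchberger's algorithm.
f_1 = -5xy + 2y^2 - 12, LT = xy.
f_2 = 2xy + x + 2y + 4, LT = xy.

S(f_1,f_2): lcm = xy. S = -1/2x - 2/5y^2 - y + 2/5.
  reduce S modulo (f_1, f_2):
  remainder -1/2x - 2/5y^2 - y + 2/5 ≠ 0; add h_3 = -1/2x - 2/5y^2 - y + 2/5 to the basis.

S(f_1,h_3): lcm = xy. S = -4/5y^3 - 12/5y^2 + 4/5y + 12/5.
  reduce S modulo (f_1, f_2, h_3):
  remainder -4/5y^3 - 12/5y^2 + 4/5y + 12/5 ≠ 0; add h_4 = -4/5y^3 - 12/5y^2 + 4/5y + 12/5 to the basis.

The other S-polynomials (S(f_2,h_3), S(f_1,h_4), S(f_2,h_4), S(h_3,h_4)) all reduce to 0 modulo the current basis, so we have a Gröbner basis.
Inter-reduce: drop elements whose leading term is divisible by another's, tail-reduce, and make monic.
Reduced Gröbner basis: {x + 4/5y^2 + 2y - 4/5, y^3 + 3y^2 - y - 3}.

Since the basis is lex-ordered, y^3 + 3y^2 - y - 3 is univariate in y. Its roots are {-3, -1, 1}. Back-substituting each root into the other basis elements fixes the other coordinates.
  y = -3: the earlier basis element becomes x + 2/5 = 0, giving x = -2/5 — point (-2/5, -3).
  y = -1: the earlier basis element becomes x - 2 = 0, giving x = 2 — point (2, -1).
  y = 1: the earlier basis element becomes x + 2 = 0, giving x = -2 — point (-2, 1).

{(-2/5, -3), (2, -1), (-2, 1)}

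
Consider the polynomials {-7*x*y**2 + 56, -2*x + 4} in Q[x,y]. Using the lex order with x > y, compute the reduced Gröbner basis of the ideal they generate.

G = {x - 2, y**2 - 4}

Buchberger's algorithm terminates because the ascending chain of leading-term ideals stabilizes.

f_1 = -7*x*y**2 + 56, LT = x*y**2.
f_2 = -2*x + 4, LT = x.

S(f_1,f_2): lcm = x*y**2. S = 2*y**2 - 8.
  reduce S modulo (f_1, f_2):
  remainder 2*y**2 - 8 ≠ 0; add g_3 = 2*y**2 - 8 to the basis.

The other S-polynomials (S(f_1,g_3), S(f_2,g_3)) all reduce to 0 modulo the current basis, so we have a Gröbner basis.
Inter-reduce: drop elements whose leading term is divisible by another's, tail-reduce, and make monic.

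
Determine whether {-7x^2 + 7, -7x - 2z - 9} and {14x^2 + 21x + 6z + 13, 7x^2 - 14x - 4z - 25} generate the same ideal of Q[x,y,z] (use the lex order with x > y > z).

Equality of ideals is decidable: compute both reduced Gröbner bases (unique for the ordering) and check whether they agree.
Buchberger on the first generating set:
f_1 = -7x^2 + 7, LT = x^2.
f_2 = -7x - 2z - 9, LT = x.

S(f_1,f_2): lcm = x^2. S = -2/7xz - 9/7x - 1.
  leading term xz: subtract (2/49z)·f_2 from -2/7xz - 9/7x - 1 → -9/7x + 4/49z^2 + 18/49z - 1
  leading term x: subtract (9/49)·f_2 from -9/7x + 4/49z^2 + 18/49z - 1 → 4/49z^2 + 36/49z + 32/49
  leading term z^2: no divisor's leading term divides it; move 4/49z^2 to the remainder.
  leading term z: no divisor's leading term divides it; move 36/49z to the remainder.
  leading term 1: no divisor's leading term divides it; move 32/49 to the remainder.
  remainder 4/49z^2 + 36/49z + 32/49 ≠ 0; add g_3 = 4/49z^2 + 36/49z + 32/49 to the basis.

The other S-polynomials (S(f_1,g_3), S(f_2,g_3)) all reduce to 0 modulo the current basis, so we have a Gröbner basis.
Inter-reduce: drop elements whose leading term is divisible by another's, tail-reduce, and make monic.
Reduced Gröbner basis: {x + 2/7z + 9/7, z^2 + 9z + 8}.

Buchberger on the second generating set:
h_1 = 14x^2 + 21x + 6z + 13, LT = x^2.
h_2 = 7x^2 - 14x - 4z - 25, LT = x^2.

S(h_1,h_2): lcm = x^2. S = 7/2x + z + 9/2.
  leading term x: no divisor's leading term divides it; move 7/2x to the remainder.
  leading term z: no divisor's leading term divides it; move z to the remainder.
  leading term 1: no divisor's leading term divides it; move 9/2 to the remainder.
  remainder 7/2x + z + 9/2 ≠ 0; add k_3 = 7/2x + z + 9/2 to the basis.

S(h_1,k_3): lcm = x^2. S = -2/7xz + 3/14x + 3/7z + 13/14.
  leading term xz: subtract (-4/49z)·k_3 from -2/7xz + 3/14x + 3/7z + 13/14 → 3/14x + 4/49z^2 + 39/49z + 13/14
  leading term x: subtract (3/49)·k_3 from 3/14x + 4/49z^2 + 39/49z + 13/14 → 4/49z^2 + 36/49z + 32/49
  leading term z^2: no divisor's leading term divides it; move 4/49z^2 to the remainder.
  leading term z: no divisor's leading term divides it; move 36/49z to the remainder.
  leading term 1: no divisor's leading term divides it; move 32/49 to the remainder.
  remainder 4/49z^2 + 36/49z + 32/49 ≠ 0; add k_4 = 4/49z^2 + 36/49z + 32/49 to the basis.

The other S-polynomials (S(h_2,k_3), S(h_1,k_4), S(h_2,k_4), S(k_3,k_4)) all reduce to 0 modulo the current basis, so we have a Gröbner basis.
Inter-reduce: drop elements whose leading term is divisible by another's, tail-reduce, and make monic.
Reduced Gröbner basis: {x + 2/7z + 9/7, z^2 + 9z + 8}.

Same reduced basis, so the two generating sets span the same ideal.

Yes, the ideals are equal.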